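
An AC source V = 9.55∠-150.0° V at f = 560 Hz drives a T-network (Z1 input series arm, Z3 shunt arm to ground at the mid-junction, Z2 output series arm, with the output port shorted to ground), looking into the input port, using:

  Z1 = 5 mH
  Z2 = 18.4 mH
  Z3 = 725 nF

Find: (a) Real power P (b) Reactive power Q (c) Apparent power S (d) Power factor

Step 1 — Angular frequency: ω = 2π·f = 2π·560 = 3519 rad/s.
Step 2 — Component impedances:
  Z1: Z = jωL = j·3519·0.005 = 0 + j17.59 Ω
  Z2: Z = jωL = j·3519·0.0184 = 0 + j64.74 Ω
  Z3: Z = 1/(jωC) = -j/(ω·C) = 0 - j392 Ω
Step 3 — With the output port shorted to ground, the output series arm Z2 runs from the junction to ground; the shunt arm Z3 also runs from the junction to ground. They appear in parallel: Z3 || Z2 = 0 + j77.55 Ω.
Step 4 — Series with input arm Z1: Z_in = Z1 + (Z3 || Z2) = 0 + j95.14 Ω = 95.14∠90.0° Ω.
Step 5 — Source phasor: V = 9.55∠-150.0° V = -8.271 - j4.775 V.
Step 6 — Current: I = V / Z = -0.05019 + j0.08693 A = 0.1004∠120.0° A.
Step 7 — Complex power: S = V·I* = 0 + j0.9586 VA.
Step 8 — Real power: P = Re(S) = 0 W.
Step 9 — Reactive power: Q = Im(S) = 0.9586 VAR.
Step 10 — Apparent power: |S| = 0.9586 VA.
Step 11 — Power factor: PF = P/|S| = 0 (lagging).

(a) P = 0 W  (b) Q = 0.9586 VAR  (c) S = 0.9586 VA  (d) PF = 0 (lagging)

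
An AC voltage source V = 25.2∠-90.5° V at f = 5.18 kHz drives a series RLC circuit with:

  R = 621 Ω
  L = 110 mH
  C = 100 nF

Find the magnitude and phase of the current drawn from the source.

Step 1 — Angular frequency: ω = 2π·f = 2π·5180 = 3.255e+04 rad/s.
Step 2 — Component impedances:
  R: Z = R = 621 Ω
  L: Z = jωL = j·3.255e+04·0.11 = 0 + j3580 Ω
  C: Z = 1/(jωC) = -j/(ω·C) = 0 - j307.2 Ω
Step 3 — Series combination: Z_total = R + L + C = 621 + j3273 Ω = 3331∠79.3° Ω.
Step 4 — Source phasor: V = 25.2∠-90.5° V = -0.2199 - j25.2 V.
Step 5 — Ohm's law: I = V / Z_total = (-0.2199 - j25.2) / (621 + j3273) = -0.007444 - j0.001345 A.
Step 6 — Convert to polar: |I| = 0.007565 A, ∠I = -169.8°.

I = 0.007565∠-169.8° A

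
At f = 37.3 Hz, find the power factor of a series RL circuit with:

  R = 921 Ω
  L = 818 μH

Step 1 — Angular frequency: ω = 2π·f = 2π·37.3 = 234.4 rad/s.
Step 2 — Component impedances:
  R: Z = R = 921 Ω
  L: Z = jωL = j·234.4·0.000818 = 0 + j0.1917 Ω
Step 3 — Series combination: Z_total = R + L = 921 + j0.1917 Ω = 921∠0.0° Ω.
Step 4 — Power factor: PF = cos(φ) = Re(Z)/|Z| = 921/921 = 1.
Step 5 — Type: Im(Z) = 0.1917 ⇒ lagging (phase φ = 0.0°).

PF = 1 (lagging, φ = 0.0°)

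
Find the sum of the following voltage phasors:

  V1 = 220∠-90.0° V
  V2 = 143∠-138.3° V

Step 1 — Convert each phasor to rectangular form:
  V1 = 220·(cos(-90.0°) + j·sin(-90.0°)) = 0 - j220 V
  V2 = 143·(cos(-138.3°) + j·sin(-138.3°)) = -106.8 - j95.13 V
Step 2 — Sum components: V_total = -106.8 - j315.1 V.
Step 3 — Convert to polar: |V_total| = 332.7 V, ∠V_total = -108.7°.

V_total = 332.7∠-108.7° V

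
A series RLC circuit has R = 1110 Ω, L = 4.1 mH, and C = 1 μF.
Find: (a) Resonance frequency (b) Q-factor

Step 1 — Resonance condition Im(Z)=0 gives ω₀ = 1/√(LC).
Step 2 — ω₀ = 1/√(0.0041·1e-06) = 1.562e+04 rad/s.
Step 3 — f₀ = ω₀/(2π) = 2486 Hz.
Step 4 — Series Q: Q = ω₀L/R = 1.562e+04·0.0041/1110 = 0.05769.

(a) f₀ = 2486 Hz  (b) Q = 0.05769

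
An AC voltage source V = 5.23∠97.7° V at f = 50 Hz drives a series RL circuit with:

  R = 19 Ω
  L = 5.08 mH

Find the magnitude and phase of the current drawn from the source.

Step 1 — Angular frequency: ω = 2π·f = 2π·50 = 314.2 rad/s.
Step 2 — Component impedances:
  R: Z = R = 19 Ω
  L: Z = jωL = j·314.2·0.00508 = 0 + j1.596 Ω
Step 3 — Series combination: Z_total = R + L = 19 + j1.596 Ω = 19.07∠4.8° Ω.
Step 4 — Source phasor: V = 5.23∠97.7° V = -0.7007 + j5.183 V.
Step 5 — Ohm's law: I = V / Z_total = (-0.7007 + j5.183) / (19 + j1.596) = -0.01387 + j0.2739 A.
Step 6 — Convert to polar: |I| = 0.2743 A, ∠I = 92.9°.

I = 0.2743∠92.9° A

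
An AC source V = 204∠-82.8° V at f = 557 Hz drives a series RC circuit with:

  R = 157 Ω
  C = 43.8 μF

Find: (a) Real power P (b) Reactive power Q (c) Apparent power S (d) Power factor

Step 1 — Angular frequency: ω = 2π·f = 2π·557 = 3500 rad/s.
Step 2 — Component impedances:
  R: Z = R = 157 Ω
  C: Z = 1/(jωC) = -j/(ω·C) = 0 - j6.524 Ω
Step 3 — Series combination: Z_total = R + C = 157 - j6.524 Ω = 157.1∠-2.4° Ω.
Step 4 — Source phasor: V = 204∠-82.8° V = 25.57 - j202.4 V.
Step 5 — Current: I = V / Z = 0.216 - j1.28 A = 1.298∠-80.4° A.
Step 6 — Complex power: S = V·I* = 264.6 - j11 VA.
Step 7 — Real power: P = Re(S) = 264.6 W.
Step 8 — Reactive power: Q = Im(S) = -11 VAR.
Step 9 — Apparent power: |S| = 264.8 VA.
Step 10 — Power factor: PF = P/|S| = 0.9991 (leading).

(a) P = 264.6 W  (b) Q = -11 VAR  (c) S = 264.8 VA  (d) PF = 0.9991 (leading)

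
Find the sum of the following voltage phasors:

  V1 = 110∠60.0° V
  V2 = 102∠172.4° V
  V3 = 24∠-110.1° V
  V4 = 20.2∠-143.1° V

Step 1 — Convert each phasor to rectangular form:
  V1 = 110·(cos(60.0°) + j·sin(60.0°)) = 55 + j95.26 V
  V2 = 102·(cos(172.4°) + j·sin(172.4°)) = -101.1 + j13.49 V
  V3 = 24·(cos(-110.1°) + j·sin(-110.1°)) = -8.248 - j22.54 V
  V4 = 20.2·(cos(-143.1°) + j·sin(-143.1°)) = -16.15 - j12.13 V
Step 2 — Sum components: V_total = -70.51 + j74.09 V.
Step 3 — Convert to polar: |V_total| = 102.3 V, ∠V_total = 133.6°.

V_total = 102.3∠133.6° V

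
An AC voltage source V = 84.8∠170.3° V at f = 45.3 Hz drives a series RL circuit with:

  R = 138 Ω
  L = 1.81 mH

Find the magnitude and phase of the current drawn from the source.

Step 1 — Angular frequency: ω = 2π·f = 2π·45.3 = 284.6 rad/s.
Step 2 — Component impedances:
  R: Z = R = 138 Ω
  L: Z = jωL = j·284.6·0.00181 = 0 + j0.5152 Ω
Step 3 — Series combination: Z_total = R + L = 138 + j0.5152 Ω = 138∠0.2° Ω.
Step 4 — Source phasor: V = 84.8∠170.3° V = -83.59 + j14.29 V.
Step 5 — Ohm's law: I = V / Z_total = (-83.59 + j14.29) / (138 + j0.5152) = -0.6053 + j0.1058 A.
Step 6 — Convert to polar: |I| = 0.6145 A, ∠I = 170.1°.

I = 0.6145∠170.1° A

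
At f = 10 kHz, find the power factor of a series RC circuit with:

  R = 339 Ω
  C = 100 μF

Step 1 — Angular frequency: ω = 2π·f = 2π·1e+04 = 6.283e+04 rad/s.
Step 2 — Component impedances:
  R: Z = R = 339 Ω
  C: Z = 1/(jωC) = -j/(ω·C) = 0 - j0.1592 Ω
Step 3 — Series combination: Z_total = R + C = 339 - j0.1592 Ω = 339∠-0.0° Ω.
Step 4 — Power factor: PF = cos(φ) = Re(Z)/|Z| = 339/339 = 1.
Step 5 — Type: Im(Z) = -0.1592 ⇒ leading (phase φ = -0.0°).

PF = 1 (leading, φ = -0.0°)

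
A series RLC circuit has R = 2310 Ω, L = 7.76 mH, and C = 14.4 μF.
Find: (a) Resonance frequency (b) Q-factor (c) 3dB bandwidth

Step 1 — Resonance condition Im(Z)=0 gives ω₀ = 1/√(LC).
Step 2 — ω₀ = 1/√(0.00776·1.44e-05) = 2991 rad/s.
Step 3 — f₀ = ω₀/(2π) = 476.1 Hz.
Step 4 — Series Q: Q = ω₀L/R = 2991·0.00776/2310 = 0.01005.
Step 5 — 3dB bandwidth: Δω = ω₀/Q = 2.977e+05 rad/s; BW = Δω/(2π) = 4.738e+04 Hz.

(a) f₀ = 476.1 Hz  (b) Q = 0.01005  (c) BW = 4.738e+04 Hz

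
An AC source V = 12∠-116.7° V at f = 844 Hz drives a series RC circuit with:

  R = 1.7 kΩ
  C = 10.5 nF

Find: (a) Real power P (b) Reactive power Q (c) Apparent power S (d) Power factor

Step 1 — Angular frequency: ω = 2π·f = 2π·844 = 5303 rad/s.
Step 2 — Component impedances:
  R: Z = R = 1700 Ω
  C: Z = 1/(jωC) = -j/(ω·C) = 0 - j1.796e+04 Ω
Step 3 — Series combination: Z_total = R + C = 1700 - j1.796e+04 Ω = 1.804e+04∠-84.6° Ω.
Step 4 — Source phasor: V = 12∠-116.7° V = -5.392 - j10.72 V.
Step 5 — Current: I = V / Z = 0.0005635 - j0.0003536 A = 0.0006652∠-32.1° A.
Step 6 — Complex power: S = V·I* = 0.0007522 - j0.007947 VA.
Step 7 — Real power: P = Re(S) = 0.0007522 W.
Step 8 — Reactive power: Q = Im(S) = -0.007947 VAR.
Step 9 — Apparent power: |S| = 0.007982 VA.
Step 10 — Power factor: PF = P/|S| = 0.09424 (leading).

(a) P = 0.0007522 W  (b) Q = -0.007947 VAR  (c) S = 0.007982 VA  (d) PF = 0.09424 (leading)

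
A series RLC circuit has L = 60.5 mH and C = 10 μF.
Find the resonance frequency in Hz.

Step 1 — Resonance condition Im(Z)=0 gives ω₀ = 1/√(LC).
Step 2 — ω₀ = 1/√(0.0605·1e-05) = 1286 rad/s.
Step 3 — f₀ = ω₀/(2π) = 204.6 Hz.

f₀ = 204.6 Hz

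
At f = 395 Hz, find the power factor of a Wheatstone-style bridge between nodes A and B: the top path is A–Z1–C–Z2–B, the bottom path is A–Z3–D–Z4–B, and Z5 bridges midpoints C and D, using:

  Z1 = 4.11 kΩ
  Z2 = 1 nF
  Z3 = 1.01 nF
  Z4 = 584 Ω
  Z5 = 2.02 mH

Step 1 — Angular frequency: ω = 2π·f = 2π·395 = 2482 rad/s.
Step 2 — Component impedances:
  Z1: Z = R = 4110 Ω
  Z2: Z = 1/(jωC) = -j/(ω·C) = 0 - j4.029e+05 Ω
  Z3: Z = 1/(jωC) = -j/(ω·C) = 0 - j3.989e+05 Ω
  Z4: Z = R = 584 Ω
  Z5: Z = jωL = j·2482·0.00202 = 0 + j5.013 Ω
Step 3 — Bridge requires nodal analysis (the Z5 bridge couples midpoints C and D, so the two paths cannot be reduced to a simple series/parallel combination). Setting node B to ground and injecting 1 A at node A, the 3-node admittance system at A, C, D solves to V_A = Z_AB = 4694 - j38.17 Ω = 4694∠-0.5° Ω.
Step 4 — Power factor: PF = cos(φ) = Re(Z)/|Z| = 4694/4694 = 1.
Step 5 — Type: Im(Z) = -38.17 ⇒ leading (phase φ = -0.5°).

PF = 1 (leading, φ = -0.5°)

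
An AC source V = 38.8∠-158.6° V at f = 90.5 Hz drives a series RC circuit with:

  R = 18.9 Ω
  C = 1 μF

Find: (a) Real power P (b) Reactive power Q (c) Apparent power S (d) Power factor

Step 1 — Angular frequency: ω = 2π·f = 2π·90.5 = 568.6 rad/s.
Step 2 — Component impedances:
  R: Z = R = 18.9 Ω
  C: Z = 1/(jωC) = -j/(ω·C) = 0 - j1759 Ω
Step 3 — Series combination: Z_total = R + C = 18.9 - j1759 Ω = 1759∠-89.4° Ω.
Step 4 — Source phasor: V = 38.8∠-158.6° V = -36.12 - j14.16 V.
Step 5 — Current: I = V / Z = 0.007829 - j0.02063 A = 0.02206∠-69.2° A.
Step 6 — Complex power: S = V·I* = 0.009199 - j0.8559 VA.
Step 7 — Real power: P = Re(S) = 0.009199 W.
Step 8 — Reactive power: Q = Im(S) = -0.8559 VAR.
Step 9 — Apparent power: |S| = 0.856 VA.
Step 10 — Power factor: PF = P/|S| = 0.01075 (leading).

(a) P = 0.009199 W  (b) Q = -0.8559 VAR  (c) S = 0.856 VA  (d) PF = 0.01075 (leading)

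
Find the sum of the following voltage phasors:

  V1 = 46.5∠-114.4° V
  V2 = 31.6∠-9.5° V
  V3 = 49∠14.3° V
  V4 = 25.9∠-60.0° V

Step 1 — Convert each phasor to rectangular form:
  V1 = 46.5·(cos(-114.4°) + j·sin(-114.4°)) = -19.21 - j42.35 V
  V2 = 31.6·(cos(-9.5°) + j·sin(-9.5°)) = 31.17 - j5.216 V
  V3 = 49·(cos(14.3°) + j·sin(14.3°)) = 47.48 + j12.1 V
  V4 = 25.9·(cos(-60.0°) + j·sin(-60.0°)) = 12.95 - j22.43 V
Step 2 — Sum components: V_total = 72.39 - j57.89 V.
Step 3 — Convert to polar: |V_total| = 92.69 V, ∠V_total = -38.6°.

V_total = 92.69∠-38.6° V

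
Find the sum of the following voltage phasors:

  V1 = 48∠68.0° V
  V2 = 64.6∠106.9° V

Step 1 — Convert each phasor to rectangular form:
  V1 = 48·(cos(68.0°) + j·sin(68.0°)) = 17.98 + j44.5 V
  V2 = 64.6·(cos(106.9°) + j·sin(106.9°)) = -18.78 + j61.81 V
Step 2 — Sum components: V_total = -0.7982 + j106.3 V.
Step 3 — Convert to polar: |V_total| = 106.3 V, ∠V_total = 90.4°.

V_total = 106.3∠90.4° V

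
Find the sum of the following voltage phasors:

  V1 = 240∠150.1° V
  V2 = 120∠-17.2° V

Step 1 — Convert each phasor to rectangular form:
  V1 = 240·(cos(150.1°) + j·sin(150.1°)) = -208.1 + j119.6 V
  V2 = 120·(cos(-17.2°) + j·sin(-17.2°)) = 114.6 - j35.48 V
Step 2 — Sum components: V_total = -93.42 + j84.15 V.
Step 3 — Convert to polar: |V_total| = 125.7 V, ∠V_total = 138.0°.

V_total = 125.7∠138.0° V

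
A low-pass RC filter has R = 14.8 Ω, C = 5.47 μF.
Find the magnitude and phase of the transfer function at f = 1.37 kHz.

Step 1 — Angular frequency: ω = 2π·1370 = 8608 rad/s.
Step 2 — Transfer function: H(jω) = 1/(1 + jωRC).
Step 3 — Denominator: 1 + jωRC = 1 + j·8608·14.8·5.47e-06 = 1 + j0.6969.
Step 4 — H = 0.6731 - j0.4691.
Step 5 — Magnitude: |H| = 0.8204 (-1.7 dB); phase: φ = -34.9°.

|H| = 0.8204 (-1.7 dB), φ = -34.9°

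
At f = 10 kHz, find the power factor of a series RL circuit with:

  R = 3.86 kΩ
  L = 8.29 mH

Step 1 — Angular frequency: ω = 2π·f = 2π·1e+04 = 6.283e+04 rad/s.
Step 2 — Component impedances:
  R: Z = R = 3860 Ω
  L: Z = jωL = j·6.283e+04·0.00829 = 0 + j520.9 Ω
Step 3 — Series combination: Z_total = R + L = 3860 + j520.9 Ω = 3895∠7.7° Ω.
Step 4 — Power factor: PF = cos(φ) = Re(Z)/|Z| = 3860/3895 = 0.991.
Step 5 — Type: Im(Z) = 520.9 ⇒ lagging (phase φ = 7.7°).

PF = 0.991 (lagging, φ = 7.7°)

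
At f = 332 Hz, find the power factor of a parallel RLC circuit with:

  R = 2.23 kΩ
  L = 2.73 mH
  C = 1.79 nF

Step 1 — Angular frequency: ω = 2π·f = 2π·332 = 2086 rad/s.
Step 2 — Component impedances:
  R: Z = R = 2230 Ω
  L: Z = jωL = j·2086·0.00273 = 0 + j5.695 Ω
  C: Z = 1/(jωC) = -j/(ω·C) = 0 - j2.678e+05 Ω
Step 3 — Parallel combination: 1/Z_total = 1/R + 1/L + 1/C; Z_total = 0.01454 + j5.695 Ω = 5.695∠89.9° Ω.
Step 4 — Power factor: PF = cos(φ) = Re(Z)/|Z| = 0.014544/5.6949 = 0.002554.
Step 5 — Type: Im(Z) = 5.695 ⇒ lagging (phase φ = 89.9°).

PF = 0.002554 (lagging, φ = 89.9°)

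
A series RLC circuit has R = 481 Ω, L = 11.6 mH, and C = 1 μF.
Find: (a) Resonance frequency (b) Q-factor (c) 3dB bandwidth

Step 1 — Resonance: ω₀ = 1/√(LC) = 1/√(0.0116·1e-06) = 9285 rad/s.
Step 2 — f₀ = ω₀/(2π) = 1478 Hz.
Step 3 — Series Q: Q = ω₀L/R = 9285·0.0116/481 = 0.2239.
Step 4 — Bandwidth: Δω = ω₀/Q = 4.147e+04 rad/s; BW = Δω/(2π) = 6599 Hz.

(a) f₀ = 1478 Hz  (b) Q = 0.2239  (c) BW = 6599 Hz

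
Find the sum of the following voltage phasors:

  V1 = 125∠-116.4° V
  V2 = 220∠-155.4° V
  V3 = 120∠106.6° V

Step 1 — Convert each phasor to rectangular form:
  V1 = 125·(cos(-116.4°) + j·sin(-116.4°)) = -55.58 - j112 V
  V2 = 220·(cos(-155.4°) + j·sin(-155.4°)) = -200 - j91.58 V
  V3 = 120·(cos(106.6°) + j·sin(106.6°)) = -34.28 + j115 V
Step 2 — Sum components: V_total = -289.9 - j88.55 V.
Step 3 — Convert to polar: |V_total| = 303.1 V, ∠V_total = -163.0°.

V_total = 303.1∠-163.0° V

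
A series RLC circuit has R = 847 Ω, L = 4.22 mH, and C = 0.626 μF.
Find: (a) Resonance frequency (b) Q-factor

Step 1 — Resonance condition Im(Z)=0 gives ω₀ = 1/√(LC).
Step 2 — ω₀ = 1/√(0.00422·6.26e-07) = 1.946e+04 rad/s.
Step 3 — f₀ = ω₀/(2π) = 3097 Hz.
Step 4 — Series Q: Q = ω₀L/R = 1.946e+04·0.00422/847 = 0.09694.

(a) f₀ = 3097 Hz  (b) Q = 0.09694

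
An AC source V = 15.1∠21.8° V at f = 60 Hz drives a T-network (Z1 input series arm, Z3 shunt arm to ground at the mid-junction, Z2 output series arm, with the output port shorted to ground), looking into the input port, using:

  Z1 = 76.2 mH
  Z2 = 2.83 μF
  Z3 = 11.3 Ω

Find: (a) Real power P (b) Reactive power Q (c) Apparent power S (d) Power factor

Step 1 — Angular frequency: ω = 2π·f = 2π·60 = 377 rad/s.
Step 2 — Component impedances:
  Z1: Z = jωL = j·377·0.0762 = 0 + j28.73 Ω
  Z2: Z = 1/(jωC) = -j/(ω·C) = 0 - j937.3 Ω
  Z3: Z = R = 11.3 Ω
Step 3 — With the output port shorted to ground, the output series arm Z2 runs from the junction to ground; the shunt arm Z3 also runs from the junction to ground. They appear in parallel: Z3 || Z2 = 11.3 - j0.1362 Ω.
Step 4 — Series with input arm Z1: Z_in = Z1 + (Z3 || Z2) = 11.3 + j28.59 Ω = 30.74∠68.4° Ω.
Step 5 — Source phasor: V = 15.1∠21.8° V = 14.02 + j5.608 V.
Step 6 — Current: I = V / Z = 0.3373 - j0.3571 A = 0.4912∠-46.6° A.
Step 7 — Complex power: S = V·I* = 2.726 + j6.898 VA.
Step 8 — Real power: P = Re(S) = 2.726 W.
Step 9 — Reactive power: Q = Im(S) = 6.898 VAR.
Step 10 — Apparent power: |S| = 7.417 VA.
Step 11 — Power factor: PF = P/|S| = 0.3675 (lagging).

(a) P = 2.726 W  (b) Q = 6.898 VAR  (c) S = 7.417 VA  (d) PF = 0.3675 (lagging)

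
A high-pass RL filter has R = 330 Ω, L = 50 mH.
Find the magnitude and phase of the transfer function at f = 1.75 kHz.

Step 1 — Angular frequency: ω = 2π·1750 = 1.1e+04 rad/s.
Step 2 — Transfer function: H(jω) = jωL/(R + jωL).
Step 3 — Numerator jωL = j·549.8; denominator R + jωL = 330 + j549.8.
Step 4 — H = 0.7351 + j0.4413.
Step 5 — Magnitude: |H| = 0.8574 (-1.3 dB); phase: φ = 31.0°.

|H| = 0.8574 (-1.3 dB), φ = 31.0°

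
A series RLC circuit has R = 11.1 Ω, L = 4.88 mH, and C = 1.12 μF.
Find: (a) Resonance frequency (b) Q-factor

Step 1 — Resonance condition Im(Z)=0 gives ω₀ = 1/√(LC).
Step 2 — ω₀ = 1/√(0.00488·1.12e-06) = 1.353e+04 rad/s.
Step 3 — f₀ = ω₀/(2π) = 2153 Hz.
Step 4 — Series Q: Q = ω₀L/R = 1.353e+04·0.00488/11.1 = 5.947.

(a) f₀ = 2153 Hz  (b) Q = 5.947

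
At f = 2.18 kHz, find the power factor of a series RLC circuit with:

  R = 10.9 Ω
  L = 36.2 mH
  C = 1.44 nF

Step 1 — Angular frequency: ω = 2π·f = 2π·2180 = 1.37e+04 rad/s.
Step 2 — Component impedances:
  R: Z = R = 10.9 Ω
  L: Z = jωL = j·1.37e+04·0.0362 = 0 + j495.8 Ω
  C: Z = 1/(jωC) = -j/(ω·C) = 0 - j5.07e+04 Ω
Step 3 — Series combination: Z_total = R + L + C = 10.9 - j5.02e+04 Ω = 5.02e+04∠-90.0° Ω.
Step 4 — Power factor: PF = cos(φ) = Re(Z)/|Z| = 10.9/5.02e+04 = 0.0002171.
Step 5 — Type: Im(Z) = -5.02e+04 ⇒ leading (phase φ = -90.0°).

PF = 0.0002171 (leading, φ = -90.0°)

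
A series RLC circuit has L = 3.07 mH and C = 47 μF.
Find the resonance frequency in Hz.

Step 1 — Resonance condition Im(Z)=0 gives ω₀ = 1/√(LC).
Step 2 — ω₀ = 1/√(0.00307·4.7e-05) = 2633 rad/s.
Step 3 — f₀ = ω₀/(2π) = 419 Hz.

f₀ = 419 Hz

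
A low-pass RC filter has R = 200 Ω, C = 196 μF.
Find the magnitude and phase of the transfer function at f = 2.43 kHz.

Step 1 — Angular frequency: ω = 2π·2430 = 1.527e+04 rad/s.
Step 2 — Transfer function: H(jω) = 1/(1 + jωRC).
Step 3 — Denominator: 1 + jωRC = 1 + j·1.527e+04·200·0.000196 = 1 + j598.5.
Step 4 — H = 2.792e-06 - j0.001671.
Step 5 — Magnitude: |H| = 0.001671 (-55.5 dB); phase: φ = -89.9°.

|H| = 0.001671 (-55.5 dB), φ = -89.9°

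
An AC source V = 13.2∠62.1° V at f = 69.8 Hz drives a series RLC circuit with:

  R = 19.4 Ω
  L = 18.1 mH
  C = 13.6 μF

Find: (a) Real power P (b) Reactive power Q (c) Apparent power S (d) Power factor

Step 1 — Angular frequency: ω = 2π·f = 2π·69.8 = 438.6 rad/s.
Step 2 — Component impedances:
  R: Z = R = 19.4 Ω
  L: Z = jωL = j·438.6·0.0181 = 0 + j7.938 Ω
  C: Z = 1/(jωC) = -j/(ω·C) = 0 - j167.7 Ω
Step 3 — Series combination: Z_total = R + L + C = 19.4 - j159.7 Ω = 160.9∠-83.1° Ω.
Step 4 — Source phasor: V = 13.2∠62.1° V = 6.177 + j11.67 V.
Step 5 — Current: I = V / Z = -0.06735 + j0.04685 A = 0.08204∠145.2° A.
Step 6 — Complex power: S = V·I* = 0.1306 - j1.075 VA.
Step 7 — Real power: P = Re(S) = 0.1306 W.
Step 8 — Reactive power: Q = Im(S) = -1.075 VAR.
Step 9 — Apparent power: |S| = 1.083 VA.
Step 10 — Power factor: PF = P/|S| = 0.1206 (leading).

(a) P = 0.1306 W  (b) Q = -1.075 VAR  (c) S = 1.083 VA  (d) PF = 0.1206 (leading)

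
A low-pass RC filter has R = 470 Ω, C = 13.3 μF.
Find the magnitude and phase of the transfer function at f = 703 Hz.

Step 1 — Angular frequency: ω = 2π·703 = 4417 rad/s.
Step 2 — Transfer function: H(jω) = 1/(1 + jωRC).
Step 3 — Denominator: 1 + jωRC = 1 + j·4417·470·1.33e-05 = 1 + j27.61.
Step 4 — H = 0.00131 - j0.03617.
Step 5 — Magnitude: |H| = 0.03619 (-28.8 dB); phase: φ = -87.9°.

|H| = 0.03619 (-28.8 dB), φ = -87.9°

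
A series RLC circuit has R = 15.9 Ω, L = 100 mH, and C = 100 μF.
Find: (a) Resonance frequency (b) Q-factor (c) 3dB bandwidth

Step 1 — Resonance: ω₀ = 1/√(LC) = 1/√(0.1·0.0001) = 316.2 rad/s.
Step 2 — f₀ = ω₀/(2π) = 50.33 Hz.
Step 3 — Series Q: Q = ω₀L/R = 316.2·0.1/15.9 = 1.989.
Step 4 — Bandwidth: Δω = ω₀/Q = 159 rad/s; BW = Δω/(2π) = 25.31 Hz.

(a) f₀ = 50.33 Hz  (b) Q = 1.989  (c) BW = 25.31 Hz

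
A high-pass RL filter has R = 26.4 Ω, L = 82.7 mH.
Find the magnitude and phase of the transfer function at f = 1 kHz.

Step 1 — Angular frequency: ω = 2π·1000 = 6283 rad/s.
Step 2 — Transfer function: H(jω) = jωL/(R + jωL).
Step 3 — Numerator jωL = j·519.6; denominator R + jωL = 26.4 + j519.6.
Step 4 — H = 0.9974 + j0.05068.
Step 5 — Magnitude: |H| = 0.9987 (-0.0 dB); phase: φ = 2.9°.

|H| = 0.9987 (-0.0 dB), φ = 2.9°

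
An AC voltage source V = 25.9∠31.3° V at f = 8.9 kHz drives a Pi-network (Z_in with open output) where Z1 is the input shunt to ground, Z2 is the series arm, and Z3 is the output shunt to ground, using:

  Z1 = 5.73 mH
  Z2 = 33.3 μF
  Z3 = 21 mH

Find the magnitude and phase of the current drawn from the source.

Step 1 — Angular frequency: ω = 2π·f = 2π·8900 = 5.592e+04 rad/s.
Step 2 — Component impedances:
  Z1: Z = jωL = j·5.592e+04·0.00573 = 0 + j320.4 Ω
  Z2: Z = 1/(jωC) = -j/(ω·C) = 0 - j0.537 Ω
  Z3: Z = jωL = j·5.592e+04·0.021 = 0 + j1174 Ω
Step 3 — With open output, the series arm Z2 and the output shunt Z3 appear in series to ground: Z2 + Z3 = 0 + j1174 Ω.
Step 4 — Parallel with input shunt Z1: Z_in = Z1 || (Z2 + Z3) = 0 + j251.7 Ω = 251.7∠90.0° Ω.
Step 5 — Source phasor: V = 25.9∠31.3° V = 22.13 + j13.46 V.
Step 6 — Ohm's law: I = V / Z_total = (22.13 + j13.46) / (0 + j251.7) = 0.05346 - j0.08792 A.
Step 7 — Convert to polar: |I| = 0.1029 A, ∠I = -58.7°.

I = 0.1029∠-58.7° A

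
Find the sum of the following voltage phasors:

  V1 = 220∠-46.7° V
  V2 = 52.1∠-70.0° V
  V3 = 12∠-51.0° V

Step 1 — Convert each phasor to rectangular form:
  V1 = 220·(cos(-46.7°) + j·sin(-46.7°)) = 150.9 - j160.1 V
  V2 = 52.1·(cos(-70.0°) + j·sin(-70.0°)) = 17.82 - j48.96 V
  V3 = 12·(cos(-51.0°) + j·sin(-51.0°)) = 7.552 - j9.326 V
Step 2 — Sum components: V_total = 176.3 - j218.4 V.
Step 3 — Convert to polar: |V_total| = 280.6 V, ∠V_total = -51.1°.

V_total = 280.6∠-51.1° V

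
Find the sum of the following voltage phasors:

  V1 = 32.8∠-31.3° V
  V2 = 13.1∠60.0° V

Step 1 — Convert each phasor to rectangular form:
  V1 = 32.8·(cos(-31.3°) + j·sin(-31.3°)) = 28.03 - j17.04 V
  V2 = 13.1·(cos(60.0°) + j·sin(60.0°)) = 6.55 + j11.34 V
Step 2 — Sum components: V_total = 34.58 - j5.695 V.
Step 3 — Convert to polar: |V_total| = 35.04 V, ∠V_total = -9.4°.

V_total = 35.04∠-9.4° V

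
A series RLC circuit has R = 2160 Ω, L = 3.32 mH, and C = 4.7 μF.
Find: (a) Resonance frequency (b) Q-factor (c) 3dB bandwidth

Step 1 — Resonance: ω₀ = 1/√(LC) = 1/√(0.00332·4.7e-06) = 8005 rad/s.
Step 2 — f₀ = ω₀/(2π) = 1274 Hz.
Step 3 — Series Q: Q = ω₀L/R = 8005·0.00332/2160 = 0.0123.
Step 4 — Bandwidth: Δω = ω₀/Q = 6.506e+05 rad/s; BW = Δω/(2π) = 1.035e+05 Hz.

(a) f₀ = 1274 Hz  (b) Q = 0.0123  (c) BW = 1.035e+05 Hz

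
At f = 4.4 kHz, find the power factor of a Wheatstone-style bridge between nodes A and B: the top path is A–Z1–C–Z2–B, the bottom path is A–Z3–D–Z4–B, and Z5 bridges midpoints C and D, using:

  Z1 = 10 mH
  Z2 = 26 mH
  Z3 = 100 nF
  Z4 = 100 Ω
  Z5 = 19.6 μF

Step 1 — Angular frequency: ω = 2π·f = 2π·4400 = 2.765e+04 rad/s.
Step 2 — Component impedances:
  Z1: Z = jωL = j·2.765e+04·0.01 = 0 + j276.5 Ω
  Z2: Z = jωL = j·2.765e+04·0.026 = 0 + j718.8 Ω
  Z3: Z = 1/(jωC) = -j/(ω·C) = 0 - j361.7 Ω
  Z4: Z = R = 100 Ω
  Z5: Z = 1/(jωC) = -j/(ω·C) = 0 - j1.845 Ω
Step 3 — Bridge requires nodal analysis (the Z5 bridge couples midpoints C and D, so the two paths cannot be reduced to a simple series/parallel combination). Setting node B to ground and injecting 1 A at node A, the 3-node admittance system at A, C, D solves to V_A = Z_AB = 100.2 + j1154 Ω = 1159∠85.0° Ω.
Step 4 — Power factor: PF = cos(φ) = Re(Z)/|Z| = 100.2/1158.7 = 0.08648.
Step 5 — Type: Im(Z) = 1154 ⇒ lagging (phase φ = 85.0°).

PF = 0.08648 (lagging, φ = 85.0°)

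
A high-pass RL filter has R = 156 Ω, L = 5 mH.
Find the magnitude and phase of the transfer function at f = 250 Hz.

Step 1 — Angular frequency: ω = 2π·250 = 1571 rad/s.
Step 2 — Transfer function: H(jω) = jωL/(R + jωL).
Step 3 — Numerator jωL = j·7.854; denominator R + jωL = 156 + j7.854.
Step 4 — H = 0.002528 + j0.05022.
Step 5 — Magnitude: |H| = 0.05028 (-26.0 dB); phase: φ = 87.1°.

|H| = 0.05028 (-26.0 dB), φ = 87.1°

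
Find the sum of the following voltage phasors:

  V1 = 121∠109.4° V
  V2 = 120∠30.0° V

Step 1 — Convert each phasor to rectangular form:
  V1 = 121·(cos(109.4°) + j·sin(109.4°)) = -40.19 + j114.1 V
  V2 = 120·(cos(30.0°) + j·sin(30.0°)) = 103.9 + j60 V
Step 2 — Sum components: V_total = 63.73 + j174.1 V.
Step 3 — Convert to polar: |V_total| = 185.4 V, ∠V_total = 69.9°.

V_total = 185.4∠69.9° V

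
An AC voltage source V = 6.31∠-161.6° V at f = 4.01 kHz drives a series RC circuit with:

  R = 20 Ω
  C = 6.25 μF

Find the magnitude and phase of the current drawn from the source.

Step 1 — Angular frequency: ω = 2π·f = 2π·4010 = 2.52e+04 rad/s.
Step 2 — Component impedances:
  R: Z = R = 20 Ω
  C: Z = 1/(jωC) = -j/(ω·C) = 0 - j6.35 Ω
Step 3 — Series combination: Z_total = R + C = 20 - j6.35 Ω = 20.98∠-17.6° Ω.
Step 4 — Source phasor: V = 6.31∠-161.6° V = -5.987 - j1.992 V.
Step 5 — Ohm's law: I = V / Z_total = (-5.987 - j1.992) / (20 - j6.35) = -0.2432 - j0.1768 A.
Step 6 — Convert to polar: |I| = 0.3007 A, ∠I = -144.0°.

I = 0.3007∠-144.0° A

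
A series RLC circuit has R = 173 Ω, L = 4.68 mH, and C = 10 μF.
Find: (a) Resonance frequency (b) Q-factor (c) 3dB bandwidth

Step 1 — Resonance condition Im(Z)=0 gives ω₀ = 1/√(LC).
Step 2 — ω₀ = 1/√(0.00468·1e-05) = 4623 rad/s.
Step 3 — f₀ = ω₀/(2π) = 735.7 Hz.
Step 4 — Series Q: Q = ω₀L/R = 4623·0.00468/173 = 0.125.
Step 5 — 3dB bandwidth: Δω = ω₀/Q = 3.697e+04 rad/s; BW = Δω/(2π) = 5883 Hz.

(a) f₀ = 735.7 Hz  (b) Q = 0.125  (c) BW = 5883 Hz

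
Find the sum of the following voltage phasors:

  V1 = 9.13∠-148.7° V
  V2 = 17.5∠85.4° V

Step 1 — Convert each phasor to rectangular form:
  V1 = 9.13·(cos(-148.7°) + j·sin(-148.7°)) = -7.801 - j4.743 V
  V2 = 17.5·(cos(85.4°) + j·sin(85.4°)) = 1.403 + j17.44 V
Step 2 — Sum components: V_total = -6.398 + j12.7 V.
Step 3 — Convert to polar: |V_total| = 14.22 V, ∠V_total = 116.7°.

V_total = 14.22∠116.7° V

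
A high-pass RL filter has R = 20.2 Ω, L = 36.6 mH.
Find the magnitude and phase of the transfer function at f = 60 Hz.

Step 1 — Angular frequency: ω = 2π·60 = 377 rad/s.
Step 2 — Transfer function: H(jω) = jωL/(R + jωL).
Step 3 — Numerator jωL = j·13.8; denominator R + jωL = 20.2 + j13.8.
Step 4 — H = 0.3181 + j0.4658.
Step 5 — Magnitude: |H| = 0.564 (-5.0 dB); phase: φ = 55.7°.

|H| = 0.564 (-5.0 dB), φ = 55.7°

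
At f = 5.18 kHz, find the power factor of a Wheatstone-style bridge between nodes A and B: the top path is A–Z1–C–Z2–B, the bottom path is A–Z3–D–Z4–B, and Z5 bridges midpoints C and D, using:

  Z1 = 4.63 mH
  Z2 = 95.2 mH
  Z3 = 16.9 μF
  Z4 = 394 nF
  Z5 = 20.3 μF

Step 1 — Angular frequency: ω = 2π·f = 2π·5180 = 3.255e+04 rad/s.
Step 2 — Component impedances:
  Z1: Z = jωL = j·3.255e+04·0.00463 = 0 + j150.7 Ω
  Z2: Z = jωL = j·3.255e+04·0.0952 = 0 + j3098 Ω
  Z3: Z = 1/(jωC) = -j/(ω·C) = 0 - j1.818 Ω
  Z4: Z = 1/(jωC) = -j/(ω·C) = 0 - j77.98 Ω
  Z5: Z = 1/(jωC) = -j/(ω·C) = 0 - j1.514 Ω
Step 3 — Bridge requires nodal analysis (the Z5 bridge couples midpoints C and D, so the two paths cannot be reduced to a simple series/parallel combination). Setting node B to ground and injecting 1 A at node A, the 3-node admittance system at A, C, D solves to V_A = Z_AB = 0 - j81.84 Ω = 81.84∠-90.0° Ω.
Step 4 — Power factor: PF = cos(φ) = Re(Z)/|Z| = -0/81.84 = -0.
Step 5 — Type: Im(Z) = -81.84 ⇒ leading (phase φ = -90.0°).

PF = -0 (leading, φ = -90.0°)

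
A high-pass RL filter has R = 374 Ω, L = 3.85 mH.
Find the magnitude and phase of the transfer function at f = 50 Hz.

Step 1 — Angular frequency: ω = 2π·50 = 314.2 rad/s.
Step 2 — Transfer function: H(jω) = jωL/(R + jωL).
Step 3 — Numerator jωL = j·1.21; denominator R + jωL = 374 + j1.21.
Step 4 — H = 1.046e-05 + j0.003234.
Step 5 — Magnitude: |H| = 0.003234 (-49.8 dB); phase: φ = 89.8°.

|H| = 0.003234 (-49.8 dB), φ = 89.8°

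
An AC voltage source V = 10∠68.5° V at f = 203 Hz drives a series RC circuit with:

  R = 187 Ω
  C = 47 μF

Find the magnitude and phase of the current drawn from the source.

Step 1 — Angular frequency: ω = 2π·f = 2π·203 = 1275 rad/s.
Step 2 — Component impedances:
  R: Z = R = 187 Ω
  C: Z = 1/(jωC) = -j/(ω·C) = 0 - j16.68 Ω
Step 3 — Series combination: Z_total = R + C = 187 - j16.68 Ω = 187.7∠-5.1° Ω.
Step 4 — Source phasor: V = 10∠68.5° V = 3.665 + j9.304 V.
Step 5 — Ohm's law: I = V / Z_total = (3.665 + j9.304) / (187 - j16.68) = 0.01504 + j0.0511 A.
Step 6 — Convert to polar: |I| = 0.05326 A, ∠I = 73.6°.

I = 0.05326∠73.6° A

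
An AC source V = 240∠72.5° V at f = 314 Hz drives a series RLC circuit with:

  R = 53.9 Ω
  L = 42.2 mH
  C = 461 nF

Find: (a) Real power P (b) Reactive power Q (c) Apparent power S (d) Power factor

Step 1 — Angular frequency: ω = 2π·f = 2π·314 = 1973 rad/s.
Step 2 — Component impedances:
  R: Z = R = 53.9 Ω
  L: Z = jωL = j·1973·0.0422 = 0 + j83.26 Ω
  C: Z = 1/(jωC) = -j/(ω·C) = 0 - j1099 Ω
Step 3 — Series combination: Z_total = R + L + C = 53.9 - j1016 Ω = 1018∠-87.0° Ω.
Step 4 — Source phasor: V = 240∠72.5° V = 72.17 + j228.9 V.
Step 5 — Current: I = V / Z = -0.2208 + j0.08273 A = 0.2358∠159.5° A.
Step 6 — Complex power: S = V·I* = 2.998 - j56.52 VA.
Step 7 — Real power: P = Re(S) = 2.998 W.
Step 8 — Reactive power: Q = Im(S) = -56.52 VAR.
Step 9 — Apparent power: |S| = 56.6 VA.
Step 10 — Power factor: PF = P/|S| = 0.05296 (leading).

(a) P = 2.998 W  (b) Q = -56.52 VAR  (c) S = 56.6 VA  (d) PF = 0.05296 (leading)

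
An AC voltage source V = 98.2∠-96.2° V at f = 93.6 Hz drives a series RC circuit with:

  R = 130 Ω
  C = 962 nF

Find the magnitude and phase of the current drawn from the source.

Step 1 — Angular frequency: ω = 2π·f = 2π·93.6 = 588.1 rad/s.
Step 2 — Component impedances:
  R: Z = R = 130 Ω
  C: Z = 1/(jωC) = -j/(ω·C) = 0 - j1768 Ω
Step 3 — Series combination: Z_total = R + C = 130 - j1768 Ω = 1772∠-85.8° Ω.
Step 4 — Source phasor: V = 98.2∠-96.2° V = -10.61 - j97.63 V.
Step 5 — Ohm's law: I = V / Z_total = (-10.61 - j97.63) / (130 - j1768) = 0.0545 - j0.01001 A.
Step 6 — Convert to polar: |I| = 0.05541 A, ∠I = -10.4°.

I = 0.05541∠-10.4° A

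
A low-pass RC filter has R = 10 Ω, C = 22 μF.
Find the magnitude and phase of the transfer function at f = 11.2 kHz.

Step 1 — Angular frequency: ω = 2π·1.12e+04 = 7.037e+04 rad/s.
Step 2 — Transfer function: H(jω) = 1/(1 + jωRC).
Step 3 — Denominator: 1 + jωRC = 1 + j·7.037e+04·10·2.2e-05 = 1 + j15.48.
Step 4 — H = 0.004155 - j0.06432.
Step 5 — Magnitude: |H| = 0.06446 (-23.8 dB); phase: φ = -86.3°.

|H| = 0.06446 (-23.8 dB), φ = -86.3°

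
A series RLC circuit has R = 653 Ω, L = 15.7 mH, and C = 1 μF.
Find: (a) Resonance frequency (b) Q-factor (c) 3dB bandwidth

Step 1 — Resonance condition Im(Z)=0 gives ω₀ = 1/√(LC).
Step 2 — ω₀ = 1/√(0.0157·1e-06) = 7981 rad/s.
Step 3 — f₀ = ω₀/(2π) = 1270 Hz.
Step 4 — Series Q: Q = ω₀L/R = 7981·0.0157/653 = 0.1919.
Step 5 — 3dB bandwidth: Δω = ω₀/Q = 4.159e+04 rad/s; BW = Δω/(2π) = 6620 Hz.

(a) f₀ = 1270 Hz  (b) Q = 0.1919  (c) BW = 6620 Hz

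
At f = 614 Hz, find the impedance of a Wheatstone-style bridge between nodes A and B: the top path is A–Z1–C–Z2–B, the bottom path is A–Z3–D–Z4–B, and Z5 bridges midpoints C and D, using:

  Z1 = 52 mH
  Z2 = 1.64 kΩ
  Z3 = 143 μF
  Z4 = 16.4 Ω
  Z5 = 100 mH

Step 1 — Angular frequency: ω = 2π·f = 2π·614 = 3858 rad/s.
Step 2 — Component impedances:
  Z1: Z = jωL = j·3858·0.052 = 0 + j200.6 Ω
  Z2: Z = R = 1640 Ω
  Z3: Z = 1/(jωC) = -j/(ω·C) = 0 - j1.813 Ω
  Z4: Z = R = 16.4 Ω
  Z5: Z = jωL = j·3858·0.1 = 0 + j385.8 Ω
Step 3 — Bridge requires nodal analysis (the Z5 bridge couples midpoints C and D, so the two paths cannot be reduced to a simple series/parallel combination). Setting node B to ground and injecting 1 A at node A, the 3-node admittance system at A, C, D solves to V_A = Z_AB = 16.24 - j1.782 Ω = 16.34∠-6.3° Ω.

Z = 16.24 - j1.782 Ω = 16.34∠-6.3° Ω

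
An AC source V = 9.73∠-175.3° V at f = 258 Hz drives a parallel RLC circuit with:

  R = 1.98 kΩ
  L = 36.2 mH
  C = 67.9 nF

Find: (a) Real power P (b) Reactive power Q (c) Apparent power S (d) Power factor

Step 1 — Angular frequency: ω = 2π·f = 2π·258 = 1621 rad/s.
Step 2 — Component impedances:
  R: Z = R = 1980 Ω
  L: Z = jωL = j·1621·0.0362 = 0 + j58.68 Ω
  C: Z = 1/(jωC) = -j/(ω·C) = 0 - j9085 Ω
Step 3 — Parallel combination: 1/Z_total = 1/R + 1/L + 1/C; Z_total = 1.76 + j59.01 Ω = 59.04∠88.3° Ω.
Step 4 — Source phasor: V = 9.73∠-175.3° V = -9.697 - j0.7973 V.
Step 5 — Current: I = V / Z = -0.0184 + j0.1638 A = 0.1648∠96.4° A.
Step 6 — Complex power: S = V·I* = 0.04781 + j1.603 VA.
Step 7 — Real power: P = Re(S) = 0.04781 W.
Step 8 — Reactive power: Q = Im(S) = 1.603 VAR.
Step 9 — Apparent power: |S| = 1.604 VA.
Step 10 — Power factor: PF = P/|S| = 0.02982 (lagging).

(a) P = 0.04781 W  (b) Q = 1.603 VAR  (c) S = 1.604 VA  (d) PF = 0.02982 (lagging)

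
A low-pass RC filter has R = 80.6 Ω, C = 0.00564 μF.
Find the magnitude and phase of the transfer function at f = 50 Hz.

Step 1 — Angular frequency: ω = 2π·50 = 314.2 rad/s.
Step 2 — Transfer function: H(jω) = 1/(1 + jωRC).
Step 3 — Denominator: 1 + jωRC = 1 + j·314.2·80.6·5.64e-09 = 1 + j0.0001428.
Step 4 — H = 1 - j0.0001428.
Step 5 — Magnitude: |H| = 1 (-0.0 dB); phase: φ = -0.0°.

|H| = 1 (-0.0 dB), φ = -0.0°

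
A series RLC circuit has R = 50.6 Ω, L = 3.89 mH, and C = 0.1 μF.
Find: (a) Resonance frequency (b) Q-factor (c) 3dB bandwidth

Step 1 — Resonance: ω₀ = 1/√(LC) = 1/√(0.00389·1e-07) = 5.07e+04 rad/s.
Step 2 — f₀ = ω₀/(2π) = 8069 Hz.
Step 3 — Series Q: Q = ω₀L/R = 5.07e+04·0.00389/50.6 = 3.898.
Step 4 — Bandwidth: Δω = ω₀/Q = 1.301e+04 rad/s; BW = Δω/(2π) = 2070 Hz.

(a) f₀ = 8069 Hz  (b) Q = 3.898  (c) BW = 2070 Hz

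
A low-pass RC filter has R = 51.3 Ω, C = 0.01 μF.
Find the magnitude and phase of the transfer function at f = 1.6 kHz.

Step 1 — Angular frequency: ω = 2π·1600 = 1.005e+04 rad/s.
Step 2 — Transfer function: H(jω) = 1/(1 + jωRC).
Step 3 — Denominator: 1 + jωRC = 1 + j·1.005e+04·51.3·1e-08 = 1 + j0.005157.
Step 4 — H = 1 - j0.005157.
Step 5 — Magnitude: |H| = 1 (-0.0 dB); phase: φ = -0.3°.

|H| = 1 (-0.0 dB), φ = -0.3°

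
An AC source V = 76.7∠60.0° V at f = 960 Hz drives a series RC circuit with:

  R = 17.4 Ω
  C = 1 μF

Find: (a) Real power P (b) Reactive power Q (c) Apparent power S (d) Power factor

Step 1 — Angular frequency: ω = 2π·f = 2π·960 = 6032 rad/s.
Step 2 — Component impedances:
  R: Z = R = 17.4 Ω
  C: Z = 1/(jωC) = -j/(ω·C) = 0 - j165.8 Ω
Step 3 — Series combination: Z_total = R + C = 17.4 - j165.8 Ω = 166.7∠-84.0° Ω.
Step 4 — Source phasor: V = 76.7∠60.0° V = 38.35 + j66.42 V.
Step 5 — Current: I = V / Z = -0.3723 + j0.2704 A = 0.4601∠144.0° A.
Step 6 — Complex power: S = V·I* = 3.684 - j35.1 VA.
Step 7 — Real power: P = Re(S) = 3.684 W.
Step 8 — Reactive power: Q = Im(S) = -35.1 VAR.
Step 9 — Apparent power: |S| = 35.29 VA.
Step 10 — Power factor: PF = P/|S| = 0.1044 (leading).

(a) P = 3.684 W  (b) Q = -35.1 VAR  (c) S = 35.29 VA  (d) PF = 0.1044 (leading)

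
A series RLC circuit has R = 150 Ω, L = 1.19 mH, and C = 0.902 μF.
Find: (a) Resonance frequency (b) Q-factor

Step 1 — Resonance condition Im(Z)=0 gives ω₀ = 1/√(LC).
Step 2 — ω₀ = 1/√(0.00119·9.02e-07) = 3.052e+04 rad/s.
Step 3 — f₀ = ω₀/(2π) = 4858 Hz.
Step 4 — Series Q: Q = ω₀L/R = 3.052e+04·0.00119/150 = 0.2421.

(a) f₀ = 4858 Hz  (b) Q = 0.2421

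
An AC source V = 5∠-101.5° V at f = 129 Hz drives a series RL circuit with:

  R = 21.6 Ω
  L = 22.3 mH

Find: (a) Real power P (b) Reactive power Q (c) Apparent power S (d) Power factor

Step 1 — Angular frequency: ω = 2π·f = 2π·129 = 810.5 rad/s.
Step 2 — Component impedances:
  R: Z = R = 21.6 Ω
  L: Z = jωL = j·810.5·0.0223 = 0 + j18.07 Ω
Step 3 — Series combination: Z_total = R + L = 21.6 + j18.07 Ω = 28.16∠39.9° Ω.
Step 4 — Source phasor: V = 5∠-101.5° V = -0.9968 - j4.9 V.
Step 5 — Current: I = V / Z = -0.1388 - j0.1107 A = 0.1775∠-141.4° A.
Step 6 — Complex power: S = V·I* = 0.6807 + j0.5696 VA.
Step 7 — Real power: P = Re(S) = 0.6807 W.
Step 8 — Reactive power: Q = Im(S) = 0.5696 VAR.
Step 9 — Apparent power: |S| = 0.8876 VA.
Step 10 — Power factor: PF = P/|S| = 0.7669 (lagging).

(a) P = 0.6807 W  (b) Q = 0.5696 VAR  (c) S = 0.8876 VA  (d) PF = 0.7669 (lagging)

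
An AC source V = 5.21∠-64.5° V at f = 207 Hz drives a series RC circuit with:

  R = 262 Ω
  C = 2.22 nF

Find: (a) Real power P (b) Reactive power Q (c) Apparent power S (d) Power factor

Step 1 — Angular frequency: ω = 2π·f = 2π·207 = 1301 rad/s.
Step 2 — Component impedances:
  R: Z = R = 262 Ω
  C: Z = 1/(jωC) = -j/(ω·C) = 0 - j3.463e+05 Ω
Step 3 — Series combination: Z_total = R + C = 262 - j3.463e+05 Ω = 3.463e+05∠-90.0° Ω.
Step 4 — Source phasor: V = 5.21∠-64.5° V = 2.243 - j4.702 V.
Step 5 — Current: I = V / Z = 1.358e-05 + j6.466e-06 A = 1.504e-05∠25.5° A.
Step 6 — Complex power: S = V·I* = 5.929e-08 - j7.838e-05 VA.
Step 7 — Real power: P = Re(S) = 5.929e-08 W.
Step 8 — Reactive power: Q = Im(S) = -7.838e-05 VAR.
Step 9 — Apparent power: |S| = 7.838e-05 VA.
Step 10 — Power factor: PF = P/|S| = 0.0007565 (leading).

(a) P = 5.929e-08 W  (b) Q = -7.838e-05 VAR  (c) S = 7.838e-05 VA  (d) PF = 0.0007565 (leading)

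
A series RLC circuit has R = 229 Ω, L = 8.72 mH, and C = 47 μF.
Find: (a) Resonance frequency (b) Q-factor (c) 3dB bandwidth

Step 1 — Resonance condition Im(Z)=0 gives ω₀ = 1/√(LC).
Step 2 — ω₀ = 1/√(0.00872·4.7e-05) = 1562 rad/s.
Step 3 — f₀ = ω₀/(2π) = 248.6 Hz.
Step 4 — Series Q: Q = ω₀L/R = 1562·0.00872/229 = 0.05948.
Step 5 — 3dB bandwidth: Δω = ω₀/Q = 2.626e+04 rad/s; BW = Δω/(2π) = 4180 Hz.

(a) f₀ = 248.6 Hz  (b) Q = 0.05948  (c) BW = 4180 Hz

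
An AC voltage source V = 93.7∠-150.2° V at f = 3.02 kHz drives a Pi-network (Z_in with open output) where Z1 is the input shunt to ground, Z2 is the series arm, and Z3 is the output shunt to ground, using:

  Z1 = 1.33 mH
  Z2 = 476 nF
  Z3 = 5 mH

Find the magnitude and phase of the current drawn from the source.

Step 1 — Angular frequency: ω = 2π·f = 2π·3020 = 1.898e+04 rad/s.
Step 2 — Component impedances:
  Z1: Z = jωL = j·1.898e+04·0.00133 = 0 + j25.24 Ω
  Z2: Z = 1/(jωC) = -j/(ω·C) = 0 - j110.7 Ω
  Z3: Z = jωL = j·1.898e+04·0.005 = 0 + j94.88 Ω
Step 3 — With open output, the series arm Z2 and the output shunt Z3 appear in series to ground: Z2 + Z3 = 0 - j15.84 Ω.
Step 4 — Parallel with input shunt Z1: Z_in = Z1 || (Z2 + Z3) = 0 - j42.53 Ω = 42.53∠-90.0° Ω.
Step 5 — Source phasor: V = 93.7∠-150.2° V = -81.31 - j46.57 V.
Step 6 — Ohm's law: I = V / Z_total = (-81.31 - j46.57) / (0 - j42.53) = 1.095 - j1.912 A.
Step 7 — Convert to polar: |I| = 2.203 A, ∠I = -60.2°.

I = 2.203∠-60.2° A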